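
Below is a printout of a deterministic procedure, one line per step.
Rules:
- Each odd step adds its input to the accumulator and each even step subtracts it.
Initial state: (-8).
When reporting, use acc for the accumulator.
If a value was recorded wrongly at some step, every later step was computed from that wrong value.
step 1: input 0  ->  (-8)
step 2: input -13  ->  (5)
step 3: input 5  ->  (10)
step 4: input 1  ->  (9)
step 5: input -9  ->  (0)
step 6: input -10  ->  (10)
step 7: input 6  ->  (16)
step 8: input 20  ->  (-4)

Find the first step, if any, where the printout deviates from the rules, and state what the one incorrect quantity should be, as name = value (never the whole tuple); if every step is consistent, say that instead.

no error

Step 1: acc = -8 + 0 = -8 — in agreement.
Step 2: acc = -8 - -13 = 5 — consistent with the printout.
Step 3: acc = 5 + 5 = 10 — no discrepancy.
Step 4: acc = 10 - 1 = 9 — verified.
Step 5: acc = 9 + -9 = 0 — same as recorded.
Step 6: acc = 0 - -10 = 10 — exactly as logged.
Step 7: acc = 10 + 6 = 16 — in agreement.
Step 8: acc = 16 - 20 = -4 — agrees with the printout.
The recomputation confirms every line.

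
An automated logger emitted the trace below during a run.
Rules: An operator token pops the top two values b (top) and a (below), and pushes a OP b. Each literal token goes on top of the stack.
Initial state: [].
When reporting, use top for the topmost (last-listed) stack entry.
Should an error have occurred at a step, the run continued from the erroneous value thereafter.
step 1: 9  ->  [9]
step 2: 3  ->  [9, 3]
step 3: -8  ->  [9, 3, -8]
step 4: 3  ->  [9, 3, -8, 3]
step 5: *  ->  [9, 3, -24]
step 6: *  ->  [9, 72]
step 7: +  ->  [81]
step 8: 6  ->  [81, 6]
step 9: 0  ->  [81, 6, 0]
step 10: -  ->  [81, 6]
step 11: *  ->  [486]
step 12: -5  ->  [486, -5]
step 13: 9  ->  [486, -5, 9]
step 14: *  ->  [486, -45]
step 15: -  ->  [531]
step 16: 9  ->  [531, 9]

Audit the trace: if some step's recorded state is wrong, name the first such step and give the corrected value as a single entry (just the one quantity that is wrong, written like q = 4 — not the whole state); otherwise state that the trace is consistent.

step 6, top = -72

1. push 9: top = 9 (agrees with the trace)
2. push 3: top = 3 (no discrepancy)
3. push -8: top = -8 (no discrepancy)
4. push 3: top = 3 (agrees with the trace)
5. -8 * 3 = -24 (no discrepancy)
6. 3 * -24 = -72 (the entry is off here)
Step 6 is the first one off; corrected, top = -72.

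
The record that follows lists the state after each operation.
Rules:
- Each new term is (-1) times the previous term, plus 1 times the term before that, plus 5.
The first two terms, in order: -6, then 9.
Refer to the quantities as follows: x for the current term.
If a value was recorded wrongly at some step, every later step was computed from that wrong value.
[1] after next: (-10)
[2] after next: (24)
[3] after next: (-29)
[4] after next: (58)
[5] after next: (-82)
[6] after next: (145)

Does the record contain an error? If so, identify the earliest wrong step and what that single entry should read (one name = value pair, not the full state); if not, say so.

step 1: x = -1*(9) + (1)*(-6) + (5) = -10 -> confirmed correct
step 2: x = -1*(-10) + (1)*(9) + (5) = 24 -> consistent with the record
step 3: x = -1*(24) + (1)*(-10) + (5) = -29 -> same as recorded
step 4: x = -1*(-29) + (1)*(24) + (5) = 58 -> consistent with the record
step 5: x = -1*(58) + (1)*(-29) + (5) = -82 -> exactly as logged
step 6: x = -1*(-82) + (1)*(58) + (5) = 145 -> confirmed correct
All entries verified; no error found.

no error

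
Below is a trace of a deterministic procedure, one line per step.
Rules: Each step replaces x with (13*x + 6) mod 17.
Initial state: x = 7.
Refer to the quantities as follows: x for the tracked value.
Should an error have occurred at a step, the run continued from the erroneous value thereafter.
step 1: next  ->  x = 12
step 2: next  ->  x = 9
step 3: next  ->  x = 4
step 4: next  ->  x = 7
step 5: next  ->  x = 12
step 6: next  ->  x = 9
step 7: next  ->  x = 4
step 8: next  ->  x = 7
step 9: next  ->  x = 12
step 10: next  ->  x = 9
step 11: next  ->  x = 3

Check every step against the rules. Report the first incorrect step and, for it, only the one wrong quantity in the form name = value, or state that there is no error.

step 11, x = 4

Recomputing the run from the initial state:
step 1: x = 12
step 2: x = 9
step 3: x = 4
step 4: x = 7
step 5: x = 12
step 6: x = 9
step 7: x = 4
step 8: x = 7
step 9: x = 12
step 10: x = 9
step 11: x = 4
The first disagreement with the trace is at step 11, where the value should be x = 4.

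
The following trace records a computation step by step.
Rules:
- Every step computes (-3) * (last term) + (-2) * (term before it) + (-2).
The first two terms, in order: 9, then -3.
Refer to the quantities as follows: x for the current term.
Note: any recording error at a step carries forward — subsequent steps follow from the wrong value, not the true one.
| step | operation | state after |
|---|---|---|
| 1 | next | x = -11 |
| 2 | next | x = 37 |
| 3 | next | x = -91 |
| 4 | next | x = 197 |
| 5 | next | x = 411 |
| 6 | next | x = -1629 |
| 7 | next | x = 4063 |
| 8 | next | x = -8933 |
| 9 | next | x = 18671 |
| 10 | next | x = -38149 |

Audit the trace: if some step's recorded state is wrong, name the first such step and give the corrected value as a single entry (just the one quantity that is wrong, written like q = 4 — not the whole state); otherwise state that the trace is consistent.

step 5, x = -411

Recomputing the run from the initial state:
step 1: x = -11
step 2: x = 37
step 3: x = -91
step 4: x = 197
step 5: x = -411
step 6: x = 837
step 7: x = -1691
step 8: x = 3397
step 9: x = -6811
step 10: x = 13637
The first disagreement with the trace is at step 5, where the value should be x = -411.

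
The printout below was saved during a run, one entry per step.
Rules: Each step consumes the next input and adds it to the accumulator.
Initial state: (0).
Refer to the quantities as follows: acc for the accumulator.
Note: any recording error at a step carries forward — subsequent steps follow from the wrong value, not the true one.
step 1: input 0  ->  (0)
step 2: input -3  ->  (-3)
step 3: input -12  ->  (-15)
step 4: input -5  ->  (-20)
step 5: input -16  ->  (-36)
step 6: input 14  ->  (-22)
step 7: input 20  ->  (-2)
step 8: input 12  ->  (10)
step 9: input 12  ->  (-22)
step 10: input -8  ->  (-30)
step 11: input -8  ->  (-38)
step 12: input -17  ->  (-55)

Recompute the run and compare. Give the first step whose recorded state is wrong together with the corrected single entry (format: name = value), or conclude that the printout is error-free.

Step 1: acc = 0 + 0 = 0 — confirmed correct.
Step 2: acc = 0 + -3 = -3 — in agreement.
Step 3: acc = -3 + -12 = -15 — exactly as logged.
Step 4: acc = -15 + -5 = -20 — exactly as logged.
Step 5: acc = -20 + -16 = -36 — matches.
Step 6: acc = -36 + 14 = -22 — no discrepancy.
Step 7: acc = -22 + 20 = -2 — exactly as logged.
Step 8: acc = -2 + 12 = 10 — confirmed correct.
Step 9: acc = 10 + 12 = 22 — the printout disagrees here.
Conclusion: step 9 carries the first error; the entry should be acc = 22.

step 9, acc = 22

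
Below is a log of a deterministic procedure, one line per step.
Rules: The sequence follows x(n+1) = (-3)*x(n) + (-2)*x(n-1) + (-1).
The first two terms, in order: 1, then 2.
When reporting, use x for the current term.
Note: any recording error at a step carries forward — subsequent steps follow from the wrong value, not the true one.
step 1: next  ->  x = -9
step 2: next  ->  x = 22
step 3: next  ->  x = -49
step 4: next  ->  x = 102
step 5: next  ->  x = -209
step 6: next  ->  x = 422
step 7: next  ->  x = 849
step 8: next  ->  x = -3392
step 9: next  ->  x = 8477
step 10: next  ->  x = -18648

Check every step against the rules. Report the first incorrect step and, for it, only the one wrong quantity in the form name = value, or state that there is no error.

step 7, x = -849

Recomputing the run from the initial state:
step 1: x = -9
step 2: x = 22
step 3: x = -49
step 4: x = 102
step 5: x = -209
step 6: x = 422
step 7: x = -849
step 8: x = 1702
step 9: x = -3409
step 10: x = 6822
The first disagreement with the log is at step 7, where the value should be x = -849.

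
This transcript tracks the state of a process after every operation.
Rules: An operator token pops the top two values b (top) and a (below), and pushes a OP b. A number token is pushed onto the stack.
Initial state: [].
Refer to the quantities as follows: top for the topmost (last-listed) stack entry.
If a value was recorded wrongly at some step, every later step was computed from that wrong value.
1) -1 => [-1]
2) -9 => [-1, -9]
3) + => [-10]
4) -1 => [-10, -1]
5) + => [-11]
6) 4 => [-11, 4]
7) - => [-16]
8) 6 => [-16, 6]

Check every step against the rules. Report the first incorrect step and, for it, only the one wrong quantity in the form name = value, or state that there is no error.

Recomputing the run from the initial state:
step 1: [-1]
step 2: [-1, -9]
step 3: [-10]
step 4: [-10, -1]
step 5: [-11]
step 6: [-11, 4]
step 7: [-15]
step 8: [-15, 6]
The first disagreement with the transcript is at step 7, where the value should be top = -15.

step 7, top = -15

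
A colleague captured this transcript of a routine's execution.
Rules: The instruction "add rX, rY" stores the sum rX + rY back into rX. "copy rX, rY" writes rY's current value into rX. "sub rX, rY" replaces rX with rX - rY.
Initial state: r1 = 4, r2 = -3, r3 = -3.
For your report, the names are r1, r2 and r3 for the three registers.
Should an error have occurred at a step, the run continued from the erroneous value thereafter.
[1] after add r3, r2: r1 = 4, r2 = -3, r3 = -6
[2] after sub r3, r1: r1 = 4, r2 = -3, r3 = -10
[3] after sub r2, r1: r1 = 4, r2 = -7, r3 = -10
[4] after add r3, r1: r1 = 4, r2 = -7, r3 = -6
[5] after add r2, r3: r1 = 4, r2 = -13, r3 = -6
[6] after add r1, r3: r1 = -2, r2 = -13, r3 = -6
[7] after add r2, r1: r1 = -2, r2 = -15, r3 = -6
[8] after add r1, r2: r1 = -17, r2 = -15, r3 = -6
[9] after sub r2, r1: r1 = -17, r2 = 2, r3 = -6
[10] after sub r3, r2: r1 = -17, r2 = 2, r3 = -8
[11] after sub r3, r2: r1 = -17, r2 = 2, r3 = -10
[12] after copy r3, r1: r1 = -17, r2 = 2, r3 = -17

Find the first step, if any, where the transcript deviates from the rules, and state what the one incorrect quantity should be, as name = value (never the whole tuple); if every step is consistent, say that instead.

no error

Step 1: r3 = -3 + -3 = -6 — checks out.
Step 2: r3 = -6 - 4 = -10 — confirmed correct.
Step 3: r2 = -3 - 4 = -7 — consistent with the transcript.
Step 4: r3 = -10 + 4 = -6 — no discrepancy.
Step 5: r2 = -7 + -6 = -13 — same as recorded.
Step 6: r1 = 4 + -6 = -2 — same as recorded.
Step 7: r2 = -13 + -2 = -15 — same as recorded.
Step 8: r1 = -2 + -15 = -17 — consistent with the transcript.
Step 9: r2 = -15 - -17 = 2 — same as recorded.
Step 10: r3 = -6 - 2 = -8 — no discrepancy.
Step 11: r3 = -8 - 2 = -10 — matches.
Step 12: r3 = -17 — exactly as logged.
The whole run recomputes cleanly — no discrepancies.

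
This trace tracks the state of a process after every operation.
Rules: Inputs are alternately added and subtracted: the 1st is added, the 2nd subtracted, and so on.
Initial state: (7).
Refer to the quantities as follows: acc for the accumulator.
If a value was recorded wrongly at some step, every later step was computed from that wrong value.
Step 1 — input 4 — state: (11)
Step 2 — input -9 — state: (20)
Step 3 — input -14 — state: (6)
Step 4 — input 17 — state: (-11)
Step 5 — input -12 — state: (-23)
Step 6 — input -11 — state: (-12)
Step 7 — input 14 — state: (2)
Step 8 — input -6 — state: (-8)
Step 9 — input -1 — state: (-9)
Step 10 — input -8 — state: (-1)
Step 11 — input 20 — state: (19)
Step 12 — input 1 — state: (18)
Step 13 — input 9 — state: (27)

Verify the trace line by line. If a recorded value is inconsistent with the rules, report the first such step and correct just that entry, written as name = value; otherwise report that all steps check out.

step 8, acc = 8

1. acc = 7 + 4 = 11 (matches)
2. acc = 11 - -9 = 20 (matches)
3. acc = 20 + -14 = 6 (matches)
4. acc = 6 - 17 = -11 (confirmed correct)
5. acc = -11 + -12 = -23 (in agreement)
6. acc = -23 - -11 = -12 (checks out)
7. acc = -12 + 14 = 2 (matches)
8. acc = 2 - -6 = 8 (the trace has a different value)
Conclusion: step 8 carries the first error; the entry should be acc = 8.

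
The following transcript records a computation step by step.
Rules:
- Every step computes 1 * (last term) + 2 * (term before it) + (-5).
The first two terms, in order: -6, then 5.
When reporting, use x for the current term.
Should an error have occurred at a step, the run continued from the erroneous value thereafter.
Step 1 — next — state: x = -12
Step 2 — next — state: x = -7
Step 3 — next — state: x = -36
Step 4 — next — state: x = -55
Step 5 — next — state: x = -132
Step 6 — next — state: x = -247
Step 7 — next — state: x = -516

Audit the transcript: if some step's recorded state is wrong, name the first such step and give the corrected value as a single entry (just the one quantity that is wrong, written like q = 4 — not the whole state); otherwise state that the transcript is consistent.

no error

Step 1: x = 1*(5) + (2)*(-6) + (-5) = -12 — matches.
Step 2: x = 1*(-12) + (2)*(5) + (-5) = -7 — matches.
Step 3: x = 1*(-7) + (2)*(-12) + (-5) = -36 — checks out.
Step 4: x = 1*(-36) + (2)*(-7) + (-5) = -55 — same as recorded.
Step 5: x = 1*(-55) + (2)*(-36) + (-5) = -132 — agrees with the transcript.
Step 6: x = 1*(-132) + (2)*(-55) + (-5) = -247 — verified.
Step 7: x = 1*(-247) + (2)*(-132) + (-5) = -516 — matches.
No step deviates from the rules.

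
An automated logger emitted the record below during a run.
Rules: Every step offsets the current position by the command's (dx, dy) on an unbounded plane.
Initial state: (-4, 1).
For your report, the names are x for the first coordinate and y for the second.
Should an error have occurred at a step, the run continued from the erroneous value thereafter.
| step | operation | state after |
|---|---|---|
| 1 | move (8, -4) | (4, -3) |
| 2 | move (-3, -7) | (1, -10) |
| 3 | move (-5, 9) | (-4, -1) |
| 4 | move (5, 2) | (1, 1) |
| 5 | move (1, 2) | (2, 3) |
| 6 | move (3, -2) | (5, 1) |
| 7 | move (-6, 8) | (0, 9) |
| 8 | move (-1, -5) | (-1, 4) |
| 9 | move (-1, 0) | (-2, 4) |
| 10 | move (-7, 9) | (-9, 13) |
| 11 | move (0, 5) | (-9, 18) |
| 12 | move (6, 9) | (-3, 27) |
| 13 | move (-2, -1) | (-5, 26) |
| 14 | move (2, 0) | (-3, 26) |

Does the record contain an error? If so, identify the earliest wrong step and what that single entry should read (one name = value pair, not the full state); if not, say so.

1. x = -4 + (8) = 4, y = 1 + (-4) = -3 (confirmed correct)
2. x = 4 + (-3) = 1, y = -3 + (-7) = -10 (no discrepancy)
3. x = 1 + (-5) = -4, y = -10 + (9) = -1 (checks out)
4. x = -4 + (5) = 1, y = -1 + (2) = 1 (in agreement)
5. x = 1 + (1) = 2, y = 1 + (2) = 3 (exactly as logged)
6. x = 2 + (3) = 5, y = 3 + (-2) = 1 (agrees with the record)
7. x = 5 + (-6) = -1, y = 1 + (8) = 9 (the record disagrees here)
That makes step 7 the first incorrect line — x = -1 is what it should show.

step 7, x = -1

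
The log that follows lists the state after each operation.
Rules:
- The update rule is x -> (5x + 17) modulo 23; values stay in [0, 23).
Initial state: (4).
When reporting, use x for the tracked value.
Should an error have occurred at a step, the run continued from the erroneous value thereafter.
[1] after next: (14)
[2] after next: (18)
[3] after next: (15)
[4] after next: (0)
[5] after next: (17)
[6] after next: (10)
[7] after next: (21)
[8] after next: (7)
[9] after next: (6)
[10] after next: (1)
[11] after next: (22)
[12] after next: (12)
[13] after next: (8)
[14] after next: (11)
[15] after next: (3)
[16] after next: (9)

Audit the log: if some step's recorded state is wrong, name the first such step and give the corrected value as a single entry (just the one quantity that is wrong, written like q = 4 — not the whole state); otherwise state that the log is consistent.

Step 1: x = (5*4 + 17) mod 23 = 14 — confirmed correct.
Step 2: x = (5*14 + 17) mod 23 = 18 — confirmed correct.
Step 3: x = (5*18 + 17) mod 23 = 15 — matches.
Step 4: x = (5*15 + 17) mod 23 = 0 — exactly as logged.
Step 5: x = (5*0 + 17) mod 23 = 17 — same as recorded.
Step 6: x = (5*17 + 17) mod 23 = 10 — in agreement.
Step 7: x = (5*10 + 17) mod 23 = 21 — checks out.
Step 8: x = (5*21 + 17) mod 23 = 7 — no discrepancy.
Step 9: x = (5*7 + 17) mod 23 = 6 — exactly as logged.
Step 10: x = (5*6 + 17) mod 23 = 1 — matches.
Step 11: x = (5*1 + 17) mod 23 = 22 — same as recorded.
Step 12: x = (5*22 + 17) mod 23 = 12 — checks out.
Step 13: x = (5*12 + 17) mod 23 = 8 — verified.
Step 14: x = (5*8 + 17) mod 23 = 11 — verified.
Step 15: x = (5*11 + 17) mod 23 = 3 — same as recorded.
Step 16: x = (5*3 + 17) mod 23 = 9 — exactly as logged.
Nothing is out of place; the run is error-free.

no error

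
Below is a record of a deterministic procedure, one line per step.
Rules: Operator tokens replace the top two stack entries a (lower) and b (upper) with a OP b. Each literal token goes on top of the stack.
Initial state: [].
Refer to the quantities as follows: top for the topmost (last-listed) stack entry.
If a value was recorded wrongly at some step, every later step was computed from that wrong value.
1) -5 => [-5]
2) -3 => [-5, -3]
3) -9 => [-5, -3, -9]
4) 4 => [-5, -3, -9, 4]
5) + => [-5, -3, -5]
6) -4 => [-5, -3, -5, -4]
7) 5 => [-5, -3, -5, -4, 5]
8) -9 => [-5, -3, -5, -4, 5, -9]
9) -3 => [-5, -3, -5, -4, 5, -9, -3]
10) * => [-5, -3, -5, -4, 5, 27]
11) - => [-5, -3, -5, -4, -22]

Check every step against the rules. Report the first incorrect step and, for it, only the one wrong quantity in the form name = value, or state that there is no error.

Recomputing the run from the initial state:
step 1: [-5]
step 2: [-5, -3]
step 3: [-5, -3, -9]
step 4: [-5, -3, -9, 4]
step 5: [-5, -3, -5]
step 6: [-5, -3, -5, -4]
step 7: [-5, -3, -5, -4, 5]
step 8: [-5, -3, -5, -4, 5, -9]
step 9: [-5, -3, -5, -4, 5, -9, -3]
step 10: [-5, -3, -5, -4, 5, 27]
step 11: [-5, -3, -5, -4, -22]
This matches the record at every step.

no error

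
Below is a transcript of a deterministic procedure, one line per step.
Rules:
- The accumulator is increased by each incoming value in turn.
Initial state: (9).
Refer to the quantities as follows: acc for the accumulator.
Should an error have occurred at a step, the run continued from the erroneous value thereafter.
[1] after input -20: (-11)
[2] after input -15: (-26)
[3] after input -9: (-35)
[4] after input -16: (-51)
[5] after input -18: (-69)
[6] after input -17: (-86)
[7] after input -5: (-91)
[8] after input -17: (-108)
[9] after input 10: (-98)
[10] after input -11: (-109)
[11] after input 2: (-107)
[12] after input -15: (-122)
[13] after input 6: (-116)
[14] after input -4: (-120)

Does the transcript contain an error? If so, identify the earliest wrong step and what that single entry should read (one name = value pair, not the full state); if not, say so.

step 1: acc = 9 + -20 = -11 -> confirmed correct
step 2: acc = -11 + -15 = -26 -> no discrepancy
step 3: acc = -26 + -9 = -35 -> matches
step 4: acc = -35 + -16 = -51 -> consistent with the transcript
step 5: acc = -51 + -18 = -69 -> no discrepancy
step 6: acc = -69 + -17 = -86 -> in agreement
step 7: acc = -86 + -5 = -91 -> consistent with the transcript
step 8: acc = -91 + -17 = -108 -> matches
step 9: acc = -108 + 10 = -98 -> consistent with the transcript
step 10: acc = -98 + -11 = -109 -> agrees with the transcript
step 11: acc = -109 + 2 = -107 -> in agreement
step 12: acc = -107 + -15 = -122 -> no discrepancy
step 13: acc = -122 + 6 = -116 -> matches
step 14: acc = -116 + -4 = -120 -> verified
All entries verified; no error found.

no error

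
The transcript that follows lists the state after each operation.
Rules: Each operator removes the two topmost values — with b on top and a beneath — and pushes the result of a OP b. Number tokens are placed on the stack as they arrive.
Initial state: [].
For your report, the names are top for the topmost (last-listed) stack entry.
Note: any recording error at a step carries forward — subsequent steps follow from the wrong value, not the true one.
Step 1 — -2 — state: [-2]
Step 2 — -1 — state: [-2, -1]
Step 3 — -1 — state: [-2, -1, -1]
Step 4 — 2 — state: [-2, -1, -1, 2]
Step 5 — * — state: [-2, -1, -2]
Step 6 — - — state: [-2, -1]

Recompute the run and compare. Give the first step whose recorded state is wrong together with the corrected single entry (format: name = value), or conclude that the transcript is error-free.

Recomputing the run from the initial state:
step 1: [-2]
step 2: [-2, -1]
step 3: [-2, -1, -1]
step 4: [-2, -1, -1, 2]
step 5: [-2, -1, -2]
step 6: [-2, 1]
The first disagreement with the transcript is at step 6, where the value should be top = 1.

step 6, top = 1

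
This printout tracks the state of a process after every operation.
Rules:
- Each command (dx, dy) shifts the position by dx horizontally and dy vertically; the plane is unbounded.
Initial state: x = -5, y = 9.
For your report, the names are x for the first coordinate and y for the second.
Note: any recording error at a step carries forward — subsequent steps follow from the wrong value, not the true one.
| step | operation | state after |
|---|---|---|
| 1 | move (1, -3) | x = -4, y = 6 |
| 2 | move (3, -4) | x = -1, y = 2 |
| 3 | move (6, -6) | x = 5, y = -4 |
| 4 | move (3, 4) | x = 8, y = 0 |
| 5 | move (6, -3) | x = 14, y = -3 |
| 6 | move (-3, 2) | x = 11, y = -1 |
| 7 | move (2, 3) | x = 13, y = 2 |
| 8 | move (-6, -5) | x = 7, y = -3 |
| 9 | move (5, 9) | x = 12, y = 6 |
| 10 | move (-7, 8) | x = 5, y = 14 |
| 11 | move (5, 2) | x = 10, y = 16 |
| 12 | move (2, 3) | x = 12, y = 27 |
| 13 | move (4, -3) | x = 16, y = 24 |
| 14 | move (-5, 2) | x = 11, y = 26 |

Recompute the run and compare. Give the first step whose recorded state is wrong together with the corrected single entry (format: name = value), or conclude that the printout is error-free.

step 12, y = 19

Recomputing the run from the initial state:
step 1: x = -4, y = 6
step 2: x = -1, y = 2
step 3: x = 5, y = -4
step 4: x = 8, y = 0
step 5: x = 14, y = -3
step 6: x = 11, y = -1
step 7: x = 13, y = 2
step 8: x = 7, y = -3
step 9: x = 12, y = 6
step 10: x = 5, y = 14
step 11: x = 10, y = 16
step 12: x = 12, y = 19
step 13: x = 16, y = 16
step 14: x = 11, y = 18
The first disagreement with the printout is at step 12, where the value should be y = 19.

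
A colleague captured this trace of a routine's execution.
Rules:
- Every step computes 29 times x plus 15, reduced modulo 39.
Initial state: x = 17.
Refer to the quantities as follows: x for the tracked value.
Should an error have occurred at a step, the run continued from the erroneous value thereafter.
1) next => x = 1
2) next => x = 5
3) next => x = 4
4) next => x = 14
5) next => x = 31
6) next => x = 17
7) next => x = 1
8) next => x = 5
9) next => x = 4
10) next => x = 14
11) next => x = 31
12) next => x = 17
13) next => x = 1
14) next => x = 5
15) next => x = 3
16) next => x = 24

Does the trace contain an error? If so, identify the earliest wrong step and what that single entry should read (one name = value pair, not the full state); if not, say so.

step 15, x = 4

Step 1: x = (29*17 + 15) mod 39 = 1 — verified.
Step 2: x = (29*1 + 15) mod 39 = 5 — verified.
Step 3: x = (29*5 + 15) mod 39 = 4 — consistent with the trace.
Step 4: x = (29*4 + 15) mod 39 = 14 — in agreement.
Step 5: x = (29*14 + 15) mod 39 = 31 — matches.
Step 6: x = (29*31 + 15) mod 39 = 17 — same as recorded.
Step 7: x = (29*17 + 15) mod 39 = 1 — consistent with the trace.
Step 8: x = (29*1 + 15) mod 39 = 5 — no discrepancy.
Step 9: x = (29*5 + 15) mod 39 = 4 — same as recorded.
Step 10: x = (29*4 + 15) mod 39 = 14 — verified.
Step 11: x = (29*14 + 15) mod 39 = 31 — verified.
Step 12: x = (29*31 + 15) mod 39 = 17 — verified.
Step 13: x = (29*17 + 15) mod 39 = 1 — consistent with the trace.
Step 14: x = (29*1 + 15) mod 39 = 5 — in agreement.
Step 15: x = (29*5 + 15) mod 39 = 4 — this is not what the trace shows.
So the first discrepancy is step 15, where the right value is x = 4.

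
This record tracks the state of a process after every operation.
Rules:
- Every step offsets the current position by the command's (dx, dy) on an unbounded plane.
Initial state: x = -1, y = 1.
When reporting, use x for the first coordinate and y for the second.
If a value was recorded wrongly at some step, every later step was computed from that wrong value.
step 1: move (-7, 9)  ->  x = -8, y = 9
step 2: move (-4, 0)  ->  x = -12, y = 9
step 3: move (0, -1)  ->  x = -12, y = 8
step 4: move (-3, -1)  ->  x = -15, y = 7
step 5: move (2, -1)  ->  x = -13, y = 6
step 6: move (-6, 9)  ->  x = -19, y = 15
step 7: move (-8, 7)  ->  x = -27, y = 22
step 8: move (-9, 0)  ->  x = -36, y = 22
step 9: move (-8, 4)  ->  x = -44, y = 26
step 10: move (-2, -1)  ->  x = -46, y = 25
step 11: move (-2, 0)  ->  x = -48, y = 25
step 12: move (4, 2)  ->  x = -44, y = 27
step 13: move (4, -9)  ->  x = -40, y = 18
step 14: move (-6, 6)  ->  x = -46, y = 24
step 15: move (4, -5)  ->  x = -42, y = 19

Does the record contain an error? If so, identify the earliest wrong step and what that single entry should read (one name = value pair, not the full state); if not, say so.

step 1, y = 10

Recomputing the run from the initial state:
step 1: x = -8, y = 10
step 2: x = -12, y = 10
step 3: x = -12, y = 9
step 4: x = -15, y = 8
step 5: x = -13, y = 7
step 6: x = -19, y = 16
step 7: x = -27, y = 23
step 8: x = -36, y = 23
step 9: x = -44, y = 27
step 10: x = -46, y = 26
step 11: x = -48, y = 26
step 12: x = -44, y = 28
step 13: x = -40, y = 19
step 14: x = -46, y = 25
step 15: x = -42, y = 20
The first disagreement with the record is at step 1, where the value should be y = 10.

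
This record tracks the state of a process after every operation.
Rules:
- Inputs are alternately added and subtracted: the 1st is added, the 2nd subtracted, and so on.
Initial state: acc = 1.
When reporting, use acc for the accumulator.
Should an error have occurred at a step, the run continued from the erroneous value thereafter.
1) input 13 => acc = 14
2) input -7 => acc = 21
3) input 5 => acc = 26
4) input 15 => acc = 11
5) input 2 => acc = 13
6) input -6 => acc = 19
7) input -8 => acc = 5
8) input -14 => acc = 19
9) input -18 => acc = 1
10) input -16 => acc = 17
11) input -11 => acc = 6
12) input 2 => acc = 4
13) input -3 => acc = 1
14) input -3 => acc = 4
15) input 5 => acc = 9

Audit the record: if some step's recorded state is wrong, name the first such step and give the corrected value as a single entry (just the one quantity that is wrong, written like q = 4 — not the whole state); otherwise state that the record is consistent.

step 7, acc = 11

Step 1: acc = 1 + 13 = 14 — same as recorded.
Step 2: acc = 14 - -7 = 21 — in agreement.
Step 3: acc = 21 + 5 = 26 — same as recorded.
Step 4: acc = 26 - 15 = 11 — in agreement.
Step 5: acc = 11 + 2 = 13 — exactly as logged.
Step 6: acc = 13 - -6 = 19 — checks out.
Step 7: acc = 19 + -8 = 11 — the record disagrees here.
Conclusion: step 7 carries the first error; the entry should be acc = 11.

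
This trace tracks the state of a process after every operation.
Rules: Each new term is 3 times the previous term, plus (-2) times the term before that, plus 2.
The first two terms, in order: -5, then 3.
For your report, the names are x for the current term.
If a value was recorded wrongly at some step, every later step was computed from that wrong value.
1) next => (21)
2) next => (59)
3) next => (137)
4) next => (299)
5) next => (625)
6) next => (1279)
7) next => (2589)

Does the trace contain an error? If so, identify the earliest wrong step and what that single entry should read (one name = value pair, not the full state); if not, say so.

1. x = 3*(3) + (-2)*(-5) + (2) = 21 (consistent with the trace)
2. x = 3*(21) + (-2)*(3) + (2) = 59 (confirmed correct)
3. x = 3*(59) + (-2)*(21) + (2) = 137 (confirmed correct)
4. x = 3*(137) + (-2)*(59) + (2) = 295 (not what was recorded)
The earliest wrong entry is at step 4: it should read x = 295.

step 4, x = 295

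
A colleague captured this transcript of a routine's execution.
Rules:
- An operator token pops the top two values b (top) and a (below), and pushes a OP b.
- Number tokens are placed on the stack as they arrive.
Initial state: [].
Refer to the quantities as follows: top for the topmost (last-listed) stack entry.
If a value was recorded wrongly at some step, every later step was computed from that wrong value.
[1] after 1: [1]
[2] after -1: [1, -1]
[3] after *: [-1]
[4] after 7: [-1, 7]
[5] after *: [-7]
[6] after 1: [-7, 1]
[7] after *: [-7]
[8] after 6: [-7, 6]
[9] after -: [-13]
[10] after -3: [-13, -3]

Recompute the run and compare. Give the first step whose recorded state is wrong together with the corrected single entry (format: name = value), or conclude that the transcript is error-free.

Step 1: push 1: top = 1 — matches.
Step 2: push -1: top = -1 — checks out.
Step 3: 1 * -1 = -1 — checks out.
Step 4: push 7: top = 7 — agrees with the transcript.
Step 5: -1 * 7 = -7 — verified.
Step 6: push 1: top = 1 — in agreement.
Step 7: -7 * 1 = -7 — same as recorded.
Step 8: push 6: top = 6 — verified.
Step 9: -7 - 6 = -13 — checks out.
Step 10: push -3: top = -3 — same as recorded.
The whole run recomputes cleanly — no discrepancies.

no error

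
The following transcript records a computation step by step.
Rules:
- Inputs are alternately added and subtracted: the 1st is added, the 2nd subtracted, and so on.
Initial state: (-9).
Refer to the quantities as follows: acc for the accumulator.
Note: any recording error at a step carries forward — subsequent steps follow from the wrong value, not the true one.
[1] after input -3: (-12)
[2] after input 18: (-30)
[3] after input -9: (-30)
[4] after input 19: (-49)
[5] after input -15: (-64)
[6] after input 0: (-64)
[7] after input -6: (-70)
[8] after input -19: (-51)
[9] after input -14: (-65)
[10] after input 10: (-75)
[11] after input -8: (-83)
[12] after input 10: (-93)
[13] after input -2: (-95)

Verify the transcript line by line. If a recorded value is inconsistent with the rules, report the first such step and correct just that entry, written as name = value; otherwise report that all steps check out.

step 3, acc = -39

1. acc = -9 + -3 = -12 (agrees with the transcript)
2. acc = -12 - 18 = -30 (consistent with the transcript)
3. acc = -30 + -9 = -39 (not what was recorded)
First incorrect step: 3; the correct value is acc = -39.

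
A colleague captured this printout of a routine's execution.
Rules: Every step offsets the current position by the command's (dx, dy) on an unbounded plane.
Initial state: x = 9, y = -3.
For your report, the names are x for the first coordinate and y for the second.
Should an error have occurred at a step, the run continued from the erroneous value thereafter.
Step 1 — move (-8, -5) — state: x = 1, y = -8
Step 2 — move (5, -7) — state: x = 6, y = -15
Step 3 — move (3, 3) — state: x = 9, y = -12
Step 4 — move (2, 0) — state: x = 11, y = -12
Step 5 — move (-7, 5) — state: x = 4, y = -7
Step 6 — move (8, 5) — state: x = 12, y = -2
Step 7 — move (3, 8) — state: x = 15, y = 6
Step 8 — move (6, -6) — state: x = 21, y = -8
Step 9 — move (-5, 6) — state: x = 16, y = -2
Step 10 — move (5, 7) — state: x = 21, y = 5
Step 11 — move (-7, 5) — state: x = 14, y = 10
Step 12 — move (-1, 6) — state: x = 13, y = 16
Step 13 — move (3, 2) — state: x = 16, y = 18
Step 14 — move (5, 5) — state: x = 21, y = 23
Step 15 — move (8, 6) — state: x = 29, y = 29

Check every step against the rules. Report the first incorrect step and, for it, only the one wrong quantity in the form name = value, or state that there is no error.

step 1: x = 9 + (-8) = 1, y = -3 + (-5) = -8 -> confirmed correct
step 2: x = 1 + (5) = 6, y = -8 + (-7) = -15 -> no discrepancy
step 3: x = 6 + (3) = 9, y = -15 + (3) = -12 -> no discrepancy
step 4: x = 9 + (2) = 11, y = -12 + (0) = -12 -> confirmed correct
step 5: x = 11 + (-7) = 4, y = -12 + (5) = -7 -> checks out
step 6: x = 4 + (8) = 12, y = -7 + (5) = -2 -> checks out
step 7: x = 12 + (3) = 15, y = -2 + (8) = 6 -> in agreement
step 8: x = 15 + (6) = 21, y = 6 + (-6) = 0 -> the recorded entry deviates here
The earliest wrong entry is at step 8: it should read y = 0.

step 8, y = 0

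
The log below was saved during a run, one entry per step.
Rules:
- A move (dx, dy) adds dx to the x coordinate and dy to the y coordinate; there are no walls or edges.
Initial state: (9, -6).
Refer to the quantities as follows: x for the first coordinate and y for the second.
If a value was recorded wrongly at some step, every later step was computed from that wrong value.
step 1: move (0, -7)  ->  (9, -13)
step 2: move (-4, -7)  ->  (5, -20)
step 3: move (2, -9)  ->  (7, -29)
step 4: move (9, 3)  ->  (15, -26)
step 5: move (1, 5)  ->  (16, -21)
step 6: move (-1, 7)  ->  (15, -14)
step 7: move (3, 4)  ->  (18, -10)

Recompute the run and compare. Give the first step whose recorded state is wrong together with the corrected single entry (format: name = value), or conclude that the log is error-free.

Step 1: x = 9 + (0) = 9, y = -6 + (-7) = -13 — matches.
Step 2: x = 9 + (-4) = 5, y = -13 + (-7) = -20 — no discrepancy.
Step 3: x = 5 + (2) = 7, y = -20 + (-9) = -29 — verified.
Step 4: x = 7 + (9) = 16, y = -29 + (3) = -26 — the recorded entry deviates here.
Step 4 is the first one off; corrected, x = 16.

step 4, x = 16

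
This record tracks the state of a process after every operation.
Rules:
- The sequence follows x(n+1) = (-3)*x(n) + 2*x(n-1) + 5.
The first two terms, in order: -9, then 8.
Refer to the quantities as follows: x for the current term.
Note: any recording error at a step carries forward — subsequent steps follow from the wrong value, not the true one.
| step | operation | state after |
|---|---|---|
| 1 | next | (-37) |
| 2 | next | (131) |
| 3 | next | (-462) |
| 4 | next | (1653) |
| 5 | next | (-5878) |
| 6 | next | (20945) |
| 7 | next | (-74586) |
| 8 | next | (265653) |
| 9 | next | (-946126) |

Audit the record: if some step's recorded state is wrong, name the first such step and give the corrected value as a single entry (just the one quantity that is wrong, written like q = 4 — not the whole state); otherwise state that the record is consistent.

step 2, x = 132

Recomputing the run from the initial state:
step 1: x = -37
step 2: x = 132
step 3: x = -465
step 4: x = 1664
step 5: x = -5917
step 6: x = 21084
step 7: x = -75081
step 8: x = 267416
step 9: x = -952405
The first disagreement with the record is at step 2, where the value should be x = 132.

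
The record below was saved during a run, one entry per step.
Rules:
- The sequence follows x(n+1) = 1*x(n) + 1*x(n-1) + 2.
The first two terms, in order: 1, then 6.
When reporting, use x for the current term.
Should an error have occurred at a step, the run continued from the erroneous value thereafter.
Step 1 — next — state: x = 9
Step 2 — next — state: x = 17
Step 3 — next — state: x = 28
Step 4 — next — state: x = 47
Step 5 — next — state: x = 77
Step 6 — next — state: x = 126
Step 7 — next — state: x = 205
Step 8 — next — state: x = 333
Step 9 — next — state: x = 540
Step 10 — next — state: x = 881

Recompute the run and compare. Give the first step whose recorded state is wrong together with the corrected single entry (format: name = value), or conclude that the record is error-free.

Recomputing the run from the initial state:
step 1: x = 9
step 2: x = 17
step 3: x = 28
step 4: x = 47
step 5: x = 77
step 6: x = 126
step 7: x = 205
step 8: x = 333
step 9: x = 540
step 10: x = 875
The first disagreement with the record is at step 10, where the value should be x = 875.

step 10, x = 875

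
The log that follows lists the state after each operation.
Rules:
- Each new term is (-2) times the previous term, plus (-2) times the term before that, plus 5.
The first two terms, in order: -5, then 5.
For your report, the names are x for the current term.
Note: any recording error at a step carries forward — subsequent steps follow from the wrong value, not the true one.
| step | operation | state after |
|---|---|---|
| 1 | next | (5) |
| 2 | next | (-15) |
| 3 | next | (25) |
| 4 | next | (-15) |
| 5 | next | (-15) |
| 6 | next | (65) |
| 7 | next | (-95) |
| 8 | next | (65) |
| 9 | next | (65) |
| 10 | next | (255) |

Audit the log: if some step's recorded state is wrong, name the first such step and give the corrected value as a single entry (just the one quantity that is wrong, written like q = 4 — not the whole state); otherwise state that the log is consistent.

1. x = -2*(5) + (-2)*(-5) + (5) = 5 (checks out)
2. x = -2*(5) + (-2)*(5) + (5) = -15 (confirmed correct)
3. x = -2*(-15) + (-2)*(5) + (5) = 25 (agrees with the log)
4. x = -2*(25) + (-2)*(-15) + (5) = -15 (agrees with the log)
5. x = -2*(-15) + (-2)*(25) + (5) = -15 (in agreement)
6. x = -2*(-15) + (-2)*(-15) + (5) = 65 (no discrepancy)
7. x = -2*(65) + (-2)*(-15) + (5) = -95 (same as recorded)
8. x = -2*(-95) + (-2)*(65) + (5) = 65 (agrees with the log)
9. x = -2*(65) + (-2)*(-95) + (5) = 65 (confirmed correct)
10. x = -2*(65) + (-2)*(65) + (5) = -255 (the log disagrees here)
Conclusion: step 10 carries the first error; the entry should be x = -255.

step 10, x = -255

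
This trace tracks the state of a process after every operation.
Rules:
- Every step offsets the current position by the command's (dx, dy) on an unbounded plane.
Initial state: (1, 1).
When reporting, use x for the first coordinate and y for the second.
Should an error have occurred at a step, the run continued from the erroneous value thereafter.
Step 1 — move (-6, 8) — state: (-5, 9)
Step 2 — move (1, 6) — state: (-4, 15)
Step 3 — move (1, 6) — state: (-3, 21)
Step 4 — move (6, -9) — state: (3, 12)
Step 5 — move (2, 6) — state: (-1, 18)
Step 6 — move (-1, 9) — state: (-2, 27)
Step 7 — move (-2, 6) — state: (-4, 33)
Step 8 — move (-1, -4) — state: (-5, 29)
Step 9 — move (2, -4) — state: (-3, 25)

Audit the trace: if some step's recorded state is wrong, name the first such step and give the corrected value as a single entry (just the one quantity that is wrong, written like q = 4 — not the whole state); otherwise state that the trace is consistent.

Recomputing the run from the initial state:
step 1: x = -5, y = 9
step 2: x = -4, y = 15
step 3: x = -3, y = 21
step 4: x = 3, y = 12
step 5: x = 5, y = 18
step 6: x = 4, y = 27
step 7: x = 2, y = 33
step 8: x = 1, y = 29
step 9: x = 3, y = 25
The first disagreement with the trace is at step 5, where the value should be x = 5.

step 5, x = 5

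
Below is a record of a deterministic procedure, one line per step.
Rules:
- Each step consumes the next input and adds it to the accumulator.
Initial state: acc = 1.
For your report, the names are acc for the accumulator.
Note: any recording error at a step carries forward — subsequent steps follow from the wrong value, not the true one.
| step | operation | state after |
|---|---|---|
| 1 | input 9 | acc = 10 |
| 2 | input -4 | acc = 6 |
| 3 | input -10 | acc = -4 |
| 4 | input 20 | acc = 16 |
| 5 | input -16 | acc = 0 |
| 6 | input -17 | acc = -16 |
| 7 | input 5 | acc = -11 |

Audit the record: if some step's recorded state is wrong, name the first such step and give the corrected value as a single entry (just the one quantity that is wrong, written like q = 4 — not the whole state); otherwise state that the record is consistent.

Step 1: acc = 1 + 9 = 10 — no discrepancy.
Step 2: acc = 10 + -4 = 6 — verified.
Step 3: acc = 6 + -10 = -4 — agrees with the record.
Step 4: acc = -4 + 20 = 16 — confirmed correct.
Step 5: acc = 16 + -16 = 0 — exactly as logged.
Step 6: acc = 0 + -17 = -17 — the entry is off here.
Conclusion: step 6 carries the first error; the entry should be acc = -17.

step 6, acc = -17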